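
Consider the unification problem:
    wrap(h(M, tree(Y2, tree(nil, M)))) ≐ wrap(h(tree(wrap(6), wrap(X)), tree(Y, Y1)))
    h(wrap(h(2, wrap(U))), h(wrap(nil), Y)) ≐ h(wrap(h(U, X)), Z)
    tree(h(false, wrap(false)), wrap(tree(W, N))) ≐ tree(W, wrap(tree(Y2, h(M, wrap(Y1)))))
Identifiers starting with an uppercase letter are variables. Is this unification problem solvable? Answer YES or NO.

Decompose wrap/1: h(M, tree(Y2, tree(nil, M))) ≐ h(tree(wrap(6), wrap(X)), tree(Y, Y1)).
Decompose h/2: M ≐ tree(wrap(6), wrap(X)),  tree(Y2, tree(nil, M)) ≐ tree(Y, Y1).
Bind M := tree(wrap(6), wrap(X)); substituting into the 2 remaining equations that mention M gives: tree(Y2, tree(nil, tree(wrap(6), wrap(X)))) ≐ tree(Y, Y1),  tree(h(false, wrap(false)), wrap(tree(W, N))) ≐ tree(W, wrap(tree(Y2, h(tree(wrap(6), wrap(X)), wrap(Y1))))).
Decompose tree/2: Y2 ≐ Y,  tree(nil, tree(wrap(6), wrap(X))) ≐ Y1.
Bind Y2 := Y; substituting into the one remaining equation that mentions Y2 gives: tree(h(false, wrap(false)), wrap(tree(W, N))) ≐ tree(W, wrap(tree(Y, h(tree(wrap(6), wrap(X)), wrap(Y1))))).
Bind Y1 := tree(nil, tree(wrap(6), wrap(X))); substituting into the one remaining equation that mentions Y1 gives: tree(h(false, wrap(false)), wrap(tree(W, N))) ≐ tree(W, wrap(tree(Y, h(tree(wrap(6), wrap(X)), wrap(tree(nil, tree(wrap(6), wrap(X)))))))).
Decompose h/2: wrap(h(2, wrap(U))) ≐ wrap(h(U, X)),  h(wrap(nil), Y) ≐ Z.
Decompose wrap/1: h(2, wrap(U)) ≐ h(U, X).
Decompose h/2: 2 ≐ U,  wrap(U) ≐ X.
Bind U := 2; substituting into the one remaining equation that mentions U gives: wrap(2) ≐ X.
Bind X := wrap(2); substituting into the one remaining equation that mentions X gives: tree(h(false, wrap(false)), wrap(tree(W, N))) ≐ tree(W, wrap(tree(Y, h(tree(wrap(6), wrap(wrap(2))), wrap(tree(nil, tree(wrap(6), wrap(wrap(2))))))))). Substituting into the earlier bindings gives M := tree(wrap(6), wrap(wrap(2))), Y1 := tree(nil, tree(wrap(6), wrap(wrap(2)))).
Bind Z := h(wrap(nil), Y); no other remaining equation mentions Z.
Decompose tree/2: h(false, wrap(false)) ≐ W,  wrap(tree(W, N)) ≐ wrap(tree(Y, h(tree(wrap(6), wrap(wrap(2))), wrap(tree(nil, tree(wrap(6), wrap(wrap(2)))))))).
Bind W := h(false, wrap(false)); substituting into the remaining equation gives: wrap(tree(h(false, wrap(false)), N)) ≐ wrap(tree(Y, h(tree(wrap(6), wrap(wrap(2))), wrap(tree(nil, tree(wrap(6), wrap(wrap(2)))))))).
Decompose wrap/1: tree(h(false, wrap(false)), N) ≐ tree(Y, h(tree(wrap(6), wrap(wrap(2))), wrap(tree(nil, tree(wrap(6), wrap(wrap(2))))))).
Decompose tree/2: h(false, wrap(false)) ≐ Y,  N ≐ h(tree(wrap(6), wrap(wrap(2))), wrap(tree(nil, tree(wrap(6), wrap(wrap(2)))))).
Bind Y := h(false, wrap(false)); no other remaining equation mentions Y. Substituting into the earlier bindings gives Y2 := h(false, wrap(false)), Z := h(wrap(nil), h(false, wrap(false))).
Bind N := h(tree(wrap(6), wrap(wrap(2))), wrap(tree(nil, tree(wrap(6), wrap(wrap(2)))))).
No equations remain and no clash or occurs-check failure arose, so a unifier exists.

YES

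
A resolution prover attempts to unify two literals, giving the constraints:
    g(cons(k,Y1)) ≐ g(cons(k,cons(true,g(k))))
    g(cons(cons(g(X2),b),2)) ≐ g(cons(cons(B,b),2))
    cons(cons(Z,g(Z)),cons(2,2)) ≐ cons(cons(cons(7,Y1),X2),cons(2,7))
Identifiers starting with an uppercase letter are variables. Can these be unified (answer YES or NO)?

NO

Decompose g/1: cons(k,Y1) ≐ cons(k,cons(true,g(k))).
Decompose cons/2: k ≐ k,  Y1 ≐ cons(true,g(k)).
Delete trivial equation k ≐ k.
Bind Y1 := cons(true,g(k)); substituting into the one remaining equation that mentions Y1 gives: cons(cons(Z,g(Z)),cons(2,2)) ≐ cons(cons(cons(7,cons(true,g(k))),X2),cons(2,7)).
Decompose g/1: cons(cons(g(X2),b),2) ≐ cons(cons(B,b),2).
Decompose cons/2: cons(g(X2),b) ≐ cons(B,b),  2 ≐ 2.
Decompose cons/2: g(X2) ≐ B,  b ≐ b.
Bind B := g(X2); no other remaining equation mentions B.
Delete trivial equation b ≐ b.
Delete trivial equation 2 ≐ 2.
Decompose cons/2: cons(Z,g(Z)) ≐ cons(cons(7,cons(true,g(k))),X2),  cons(2,2) ≐ cons(2,7).
Decompose cons/2: Z ≐ cons(7,cons(true,g(k))),  g(Z) ≐ X2.
Bind Z := cons(7,cons(true,g(k))); substituting into the one remaining equation that mentions Z gives: g(cons(7,cons(true,g(k)))) ≐ X2.
Bind X2 := g(cons(7,cons(true,g(k)))); no other remaining equation mentions X2. Substituting into the earlier binding gives B := g(g(cons(7,cons(true,g(k))))).
Decompose cons/2: 2 ≐ 2,  2 ≐ 7.
Delete trivial equation 2 ≐ 2.
Clash: constants 2 and 7 differ; no unifier exists.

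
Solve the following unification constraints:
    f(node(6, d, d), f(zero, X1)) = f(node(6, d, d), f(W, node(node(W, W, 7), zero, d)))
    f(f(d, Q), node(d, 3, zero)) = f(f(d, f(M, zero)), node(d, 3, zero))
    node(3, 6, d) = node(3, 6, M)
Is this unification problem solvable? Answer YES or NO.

YES

Decompose f/2: node(6, d, d) = node(6, d, d),  f(zero, X1) = f(W, node(node(W, W, 7), zero, d)).
Delete trivial equation node(6, d, d) = node(6, d, d).
Decompose f/2: zero = W,  X1 = node(node(W, W, 7), zero, d).
Bind W := zero; substituting into the one remaining equation that mentions W gives: X1 = node(node(zero, zero, 7), zero, d).
Bind X1 := node(node(zero, zero, 7), zero, d); no other remaining equation mentions X1.
Decompose f/2: f(d, Q) = f(d, f(M, zero)),  node(d, 3, zero) = node(d, 3, zero).
Decompose f/2: d = d,  Q = f(M, zero).
Delete trivial equation d = d.
Bind Q := f(M, zero); no other remaining equation mentions Q.
Delete trivial equation node(d, 3, zero) = node(d, 3, zero).
Decompose node/3: 3 = 3,  6 = 6,  d = M.
Delete trivial equation 3 = 3.
Delete trivial equation 6 = 6.
Bind M := d. Substituting into the earlier binding gives Q := f(d, zero).
No equations remain and no clash or occurs-check failure arose, so a unifier exists.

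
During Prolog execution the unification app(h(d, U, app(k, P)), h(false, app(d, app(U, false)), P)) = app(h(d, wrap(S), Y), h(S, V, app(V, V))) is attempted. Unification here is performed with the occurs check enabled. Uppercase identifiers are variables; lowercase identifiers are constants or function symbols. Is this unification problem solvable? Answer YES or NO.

YES

Decompose app/2: h(d, U, app(k, P)) = h(d, wrap(S), Y),  h(false, app(d, app(U, false)), P) = h(S, V, app(V, V)).
Decompose h/3: d = d,  U = wrap(S),  app(k, P) = Y.
Delete trivial equation d = d.
Bind U := wrap(S); substituting into the one remaining equation that mentions U gives: h(false, app(d, app(wrap(S), false)), P) = h(S, V, app(V, V)).
Bind Y := app(k, P); no other remaining equation mentions Y.
Decompose h/3: false = S,  app(d, app(wrap(S), false)) = V,  P = app(V, V).
Bind S := false; substituting into the one remaining equation that mentions S gives: app(d, app(wrap(false), false)) = V. Substituting into the earlier binding gives U := wrap(false).
Bind V := app(d, app(wrap(false), false)); substituting into the remaining equation gives: P = app(app(d, app(wrap(false), false)), app(d, app(wrap(false), false))).
Bind P := app(app(d, app(wrap(false), false)), app(d, app(wrap(false), false))). Substituting into the earlier binding gives Y := app(k, app(app(d, app(wrap(false), false)), app(d, app(wrap(false), false)))).
No equations remain and no clash or occurs-check failure arose, so a unifier exists.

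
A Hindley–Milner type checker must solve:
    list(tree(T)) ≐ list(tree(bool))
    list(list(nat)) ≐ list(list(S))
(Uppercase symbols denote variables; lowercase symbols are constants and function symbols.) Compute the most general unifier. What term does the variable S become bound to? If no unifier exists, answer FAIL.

Decompose list/1: tree(T) ≐ tree(bool).
Decompose tree/1: T ≐ bool.
Bind T := bool; no other remaining equation mentions T.
Decompose list/1: list(nat) ≐ list(S).
Decompose list/1: nat ≐ S.
Bind S := nat.
MGU = { T := bool, S := nat }, so S := nat.

nat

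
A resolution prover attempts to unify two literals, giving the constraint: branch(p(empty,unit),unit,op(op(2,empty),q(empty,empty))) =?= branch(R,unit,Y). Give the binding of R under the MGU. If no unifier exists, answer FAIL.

p(empty,unit)

Decompose branch/3: p(empty,unit) =?= R,  unit =?= unit,  op(op(2,empty),q(empty,empty)) =?= Y.
Bind R := p(empty,unit); no other remaining equation mentions R.
Delete trivial equation unit =?= unit.
Bind Y := op(op(2,empty),q(empty,empty)).
MGU = { R -> p(empty,unit), Y -> op(op(2,empty),q(empty,empty)) }, so R -> p(empty,unit).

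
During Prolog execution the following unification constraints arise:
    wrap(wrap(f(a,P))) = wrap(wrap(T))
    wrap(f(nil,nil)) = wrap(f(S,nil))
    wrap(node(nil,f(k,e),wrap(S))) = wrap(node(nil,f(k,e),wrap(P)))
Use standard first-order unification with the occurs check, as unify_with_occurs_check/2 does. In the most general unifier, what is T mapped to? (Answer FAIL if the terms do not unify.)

f(a,nil)

Decompose wrap/1: wrap(f(a,P)) = wrap(T).
Decompose wrap/1: f(a,P) = T.
Bind T := f(a,P); no other remaining equation mentions T.
Decompose wrap/1: f(nil,nil) = f(S,nil).
Decompose f/2: nil = S,  nil = nil.
Bind S := nil; substituting into the one remaining equation that mentions S gives: wrap(node(nil,f(k,e),wrap(nil))) = wrap(node(nil,f(k,e),wrap(P))).
Delete trivial equation nil = nil.
Decompose wrap/1: node(nil,f(k,e),wrap(nil)) = node(nil,f(k,e),wrap(P)).
Decompose node/3: nil = nil,  f(k,e) = f(k,e),  wrap(nil) = wrap(P).
Delete trivial equation nil = nil.
Delete trivial equation f(k,e) = f(k,e).
Decompose wrap/1: nil = P.
Bind P := nil. Substituting into the earlier binding gives T := f(a,nil).
MGU = { T = f(a,nil), S = nil, P = nil }, so T = f(a,nil).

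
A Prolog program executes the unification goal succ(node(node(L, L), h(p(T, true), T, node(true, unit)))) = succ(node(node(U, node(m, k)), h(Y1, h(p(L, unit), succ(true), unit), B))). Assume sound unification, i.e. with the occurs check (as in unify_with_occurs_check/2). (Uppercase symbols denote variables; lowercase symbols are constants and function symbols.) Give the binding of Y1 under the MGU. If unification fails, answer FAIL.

Decompose succ/1: node(node(L, L), h(p(T, true), T, node(true, unit))) = node(node(U, node(m, k)), h(Y1, h(p(L, unit), succ(true), unit), B)).
Decompose node/2: node(L, L) = node(U, node(m, k)),  h(p(T, true), T, node(true, unit)) = h(Y1, h(p(L, unit), succ(true), unit), B).
Decompose node/2: L = U,  L = node(m, k).
Bind L := U; substituting into the remaining equations gives: U = node(m, k),  h(p(T, true), T, node(true, unit)) = h(Y1, h(p(U, unit), succ(true), unit), B).
Bind U := node(m, k); substituting into the remaining equation gives: h(p(T, true), T, node(true, unit)) = h(Y1, h(p(node(m, k), unit), succ(true), unit), B). Substituting into the earlier binding gives L := node(m, k).
Decompose h/3: p(T, true) = Y1,  T = h(p(node(m, k), unit), succ(true), unit),  node(true, unit) = B.
Bind Y1 := p(T, true); no other remaining equation mentions Y1.
Bind T := h(p(node(m, k), unit), succ(true), unit); no other remaining equation mentions T. Substituting into the earlier binding gives Y1 := p(h(p(node(m, k), unit), succ(true), unit), true).
Bind B := node(true, unit).
MGU = { L = node(m, k), U = node(m, k), Y1 = p(h(p(node(m, k), unit), succ(true), unit), true), T = h(p(node(m, k), unit), succ(true), unit), B = node(true, unit) }, so Y1 = p(h(p(node(m, k), unit), succ(true), unit), true).

p(h(p(node(m, k), unit), succ(true), unit), true)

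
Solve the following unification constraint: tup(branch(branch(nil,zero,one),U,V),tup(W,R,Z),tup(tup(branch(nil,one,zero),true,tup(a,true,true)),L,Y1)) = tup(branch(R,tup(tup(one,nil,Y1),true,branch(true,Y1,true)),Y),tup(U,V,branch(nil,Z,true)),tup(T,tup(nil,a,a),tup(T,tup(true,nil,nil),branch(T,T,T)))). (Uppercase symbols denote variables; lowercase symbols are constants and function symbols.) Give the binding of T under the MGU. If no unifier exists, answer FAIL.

FAIL

Decompose tup/3: branch(branch(nil,zero,one),U,V) = branch(R,tup(tup(one,nil,Y1),true,branch(true,Y1,true)),Y),  tup(W,R,Z) = tup(U,V,branch(nil,Z,true)),  tup(tup(branch(nil,one,zero),true,tup(a,true,true)),L,Y1) = tup(T,tup(nil,a,a),tup(T,tup(true,nil,nil),branch(T,T,T))).
Decompose branch/3: branch(nil,zero,one) = R,  U = tup(tup(one,nil,Y1),true,branch(true,Y1,true)),  V = Y.
Bind R := branch(nil,zero,one); substituting into the one remaining equation that mentions R gives: tup(W,branch(nil,zero,one),Z) = tup(U,V,branch(nil,Z,true)).
Bind U := tup(tup(one,nil,Y1),true,branch(true,Y1,true)); substituting into the one remaining equation that mentions U gives: tup(W,branch(nil,zero,one),Z) = tup(tup(tup(one,nil,Y1),true,branch(true,Y1,true)),V,branch(nil,Z,true)).
Bind V := Y; substituting into the one remaining equation that mentions V gives: tup(W,branch(nil,zero,one),Z) = tup(tup(tup(one,nil,Y1),true,branch(true,Y1,true)),Y,branch(nil,Z,true)).
Decompose tup/3: W = tup(tup(one,nil,Y1),true,branch(true,Y1,true)),  branch(nil,zero,one) = Y,  Z = branch(nil,Z,true).
Bind W := tup(tup(one,nil,Y1),true,branch(true,Y1,true)); no other remaining equation mentions W.
Bind Y := branch(nil,zero,one); no other remaining equation mentions Y. Substituting into the earlier binding gives V := branch(nil,zero,one).
Occurs check fails: Z occurs in branch(nil,Z,true); the equation Z = branch(nil,Z,true) has no finite solution.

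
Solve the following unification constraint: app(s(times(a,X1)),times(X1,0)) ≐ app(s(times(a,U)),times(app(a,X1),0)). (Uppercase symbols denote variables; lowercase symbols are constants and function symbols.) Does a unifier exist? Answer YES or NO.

Decompose app/2: s(times(a,X1)) ≐ s(times(a,U)),  times(X1,0) ≐ times(app(a,X1),0).
Decompose s/1: times(a,X1) ≐ times(a,U).
Decompose times/2: a ≐ a,  X1 ≐ U.
Delete trivial equation a ≐ a.
Bind X1 := U; substituting into the remaining equation gives: times(U,0) ≐ times(app(a,U),0).
Decompose times/2: U ≐ app(a,U),  0 ≐ 0.
Occurs check fails: U occurs in app(a,U); the equation U ≐ app(a,U) has no finite solution.

NO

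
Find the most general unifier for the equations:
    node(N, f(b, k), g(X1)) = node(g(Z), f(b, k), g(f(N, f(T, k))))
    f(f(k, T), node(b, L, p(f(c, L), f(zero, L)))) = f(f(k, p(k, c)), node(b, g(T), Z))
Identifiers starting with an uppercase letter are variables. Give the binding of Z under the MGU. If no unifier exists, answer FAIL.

p(f(c, g(p(k, c))), f(zero, g(p(k, c))))

Decompose node/3: N = g(Z),  f(b, k) = f(b, k),  g(X1) = g(f(N, f(T, k))).
Bind N := g(Z); substituting into the one remaining equation that mentions N gives: g(X1) = g(f(g(Z), f(T, k))).
Delete trivial equation f(b, k) = f(b, k).
Decompose g/1: X1 = f(g(Z), f(T, k)).
Bind X1 := f(g(Z), f(T, k)); no other remaining equation mentions X1.
Decompose f/2: f(k, T) = f(k, p(k, c)),  node(b, L, p(f(c, L), f(zero, L))) = node(b, g(T), Z).
Decompose f/2: k = k,  T = p(k, c).
Delete trivial equation k = k.
Bind T := p(k, c); substituting into the remaining equation gives: node(b, L, p(f(c, L), f(zero, L))) = node(b, g(p(k, c)), Z). Substituting into the earlier binding gives X1 := f(g(Z), f(p(k, c), k)).
Decompose node/3: b = b,  L = g(p(k, c)),  p(f(c, L), f(zero, L)) = Z.
Delete trivial equation b = b.
Bind L := g(p(k, c)); substituting into the remaining equation gives: p(f(c, g(p(k, c))), f(zero, g(p(k, c)))) = Z.
Bind Z := p(f(c, g(p(k, c))), f(zero, g(p(k, c)))). Substituting into the earlier bindings gives N := g(p(f(c, g(p(k, c))), f(zero, g(p(k, c))))), X1 := f(g(p(f(c, g(p(k, c))), f(zero, g(p(k, c))))), f(p(k, c), k)).
MGU = { N := g(p(f(c, g(p(k, c))), f(zero, g(p(k, c))))), X1 := f(g(p(f(c, g(p(k, c))), f(zero, g(p(k, c))))), f(p(k, c), k)), T := p(k, c), L := g(p(k, c)), Z := p(f(c, g(p(k, c))), f(zero, g(p(k, c)))) }, so Z := p(f(c, g(p(k, c))), f(zero, g(p(k, c)))).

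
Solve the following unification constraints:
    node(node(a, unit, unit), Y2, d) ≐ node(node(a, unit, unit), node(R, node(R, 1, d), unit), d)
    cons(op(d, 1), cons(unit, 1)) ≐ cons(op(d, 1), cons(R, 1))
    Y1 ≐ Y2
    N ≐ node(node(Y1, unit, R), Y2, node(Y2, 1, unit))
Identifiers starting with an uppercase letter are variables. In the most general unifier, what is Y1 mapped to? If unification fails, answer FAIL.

Decompose node/3: node(a, unit, unit) ≐ node(a, unit, unit),  Y2 ≐ node(R, node(R, 1, d), unit),  d ≐ d.
Delete trivial equation node(a, unit, unit) ≐ node(a, unit, unit).
Bind Y2 := node(R, node(R, 1, d), unit); substituting into the 2 remaining equations that mention Y2 gives: Y1 ≐ node(R, node(R, 1, d), unit),  N ≐ node(node(Y1, unit, R), node(R, node(R, 1, d), unit), node(node(R, node(R, 1, d), unit), 1, unit)).
Delete trivial equation d ≐ d.
Decompose cons/2: op(d, 1) ≐ op(d, 1),  cons(unit, 1) ≐ cons(R, 1).
Delete trivial equation op(d, 1) ≐ op(d, 1).
Decompose cons/2: unit ≐ R,  1 ≐ 1.
Bind R := unit; substituting into the 2 remaining equations that mention R gives: Y1 ≐ node(unit, node(unit, 1, d), unit),  N ≐ node(node(Y1, unit, unit), node(unit, node(unit, 1, d), unit), node(node(unit, node(unit, 1, d), unit), 1, unit)). Substituting into the earlier binding gives Y2 := node(unit, node(unit, 1, d), unit).
Delete trivial equation 1 ≐ 1.
Bind Y1 := node(unit, node(unit, 1, d), unit); substituting into the remaining equation gives: N ≐ node(node(node(unit, node(unit, 1, d), unit), unit, unit), node(unit, node(unit, 1, d), unit), node(node(unit, node(unit, 1, d), unit), 1, unit)).
Bind N := node(node(node(unit, node(unit, 1, d), unit), unit, unit), node(unit, node(unit, 1, d), unit), node(node(unit, node(unit, 1, d), unit), 1, unit)).
MGU = { Y2 := node(unit, node(unit, 1, d), unit), R := unit, Y1 := node(unit, node(unit, 1, d), unit), N := node(node(node(unit, node(unit, 1, d), unit), unit, unit), node(unit, node(unit, 1, d), unit), node(node(unit, node(unit, 1, d), unit), 1, unit)) }, so Y1 := node(unit, node(unit, 1, d), unit).

node(unit, node(unit, 1, d), unit)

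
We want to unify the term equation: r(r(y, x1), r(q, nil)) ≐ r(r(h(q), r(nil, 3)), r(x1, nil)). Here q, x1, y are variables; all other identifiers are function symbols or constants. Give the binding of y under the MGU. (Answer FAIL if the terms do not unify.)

h(r(nil, 3))

Decompose r/2: r(y, x1) ≐ r(h(q), r(nil, 3)),  r(q, nil) ≐ r(x1, nil).
Decompose r/2: y ≐ h(q),  x1 ≐ r(nil, 3).
Bind y := h(q); no other remaining equation mentions y.
Bind x1 := r(nil, 3); substituting into the remaining equation gives: r(q, nil) ≐ r(r(nil, 3), nil).
Decompose r/2: q ≐ r(nil, 3),  nil ≐ nil.
Bind q := r(nil, 3); no other remaining equation mentions q. Substituting into the earlier binding gives y := h(r(nil, 3)).
Delete trivial equation nil ≐ nil.
MGU = { y := h(r(nil, 3)), x1 := r(nil, 3), q := r(nil, 3) }, so y := h(r(nil, 3)).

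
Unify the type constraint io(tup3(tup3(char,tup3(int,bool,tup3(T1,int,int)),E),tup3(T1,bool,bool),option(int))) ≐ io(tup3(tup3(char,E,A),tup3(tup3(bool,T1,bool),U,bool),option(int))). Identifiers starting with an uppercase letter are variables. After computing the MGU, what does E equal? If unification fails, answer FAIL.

Decompose io/1: tup3(tup3(char,tup3(int,bool,tup3(T1,int,int)),E),tup3(T1,bool,bool),option(int)) ≐ tup3(tup3(char,E,A),tup3(tup3(bool,T1,bool),U,bool),option(int)).
Decompose tup3/3: tup3(char,tup3(int,bool,tup3(T1,int,int)),E) ≐ tup3(char,E,A),  tup3(T1,bool,bool) ≐ tup3(tup3(bool,T1,bool),U,bool),  option(int) ≐ option(int).
Decompose tup3/3: char ≐ char,  tup3(int,bool,tup3(T1,int,int)) ≐ E,  E ≐ A.
Delete trivial equation char ≐ char.
Bind E := tup3(int,bool,tup3(T1,int,int)); substituting into the one remaining equation that mentions E gives: tup3(int,bool,tup3(T1,int,int)) ≐ A.
Bind A := tup3(int,bool,tup3(T1,int,int)); no other remaining equation mentions A.
Decompose tup3/3: T1 ≐ tup3(bool,T1,bool),  bool ≐ U,  bool ≐ bool.
Occurs check fails: T1 occurs in tup3(bool,T1,bool); the equation T1 ≐ tup3(bool,T1,bool) has no finite solution.

FAIL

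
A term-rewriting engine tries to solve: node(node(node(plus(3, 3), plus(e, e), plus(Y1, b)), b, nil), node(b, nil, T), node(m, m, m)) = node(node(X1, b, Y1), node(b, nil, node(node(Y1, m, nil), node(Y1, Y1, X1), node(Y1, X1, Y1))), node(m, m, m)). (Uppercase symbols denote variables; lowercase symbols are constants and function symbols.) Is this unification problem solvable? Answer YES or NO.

YES

Decompose node/3: node(node(plus(3, 3), plus(e, e), plus(Y1, b)), b, nil) = node(X1, b, Y1),  node(b, nil, T) = node(b, nil, node(node(Y1, m, nil), node(Y1, Y1, X1), node(Y1, X1, Y1))),  node(m, m, m) = node(m, m, m).
Decompose node/3: node(plus(3, 3), plus(e, e), plus(Y1, b)) = X1,  b = b,  nil = Y1.
Bind X1 := node(plus(3, 3), plus(e, e), plus(Y1, b)); substituting into the one remaining equation that mentions X1 gives: node(b, nil, T) = node(b, nil, node(node(Y1, m, nil), node(Y1, Y1, node(plus(3, 3), plus(e, e), plus(Y1, b))), node(Y1, node(plus(3, 3), plus(e, e), plus(Y1, b)), Y1))).
Delete trivial equation b = b.
Bind Y1 := nil; substituting into the one remaining equation that mentions Y1 gives: node(b, nil, T) = node(b, nil, node(node(nil, m, nil), node(nil, nil, node(plus(3, 3), plus(e, e), plus(nil, b))), node(nil, node(plus(3, 3), plus(e, e), plus(nil, b)), nil))). Substituting into the earlier binding gives X1 := node(plus(3, 3), plus(e, e), plus(nil, b)).
Decompose node/3: b = b,  nil = nil,  T = node(node(nil, m, nil), node(nil, nil, node(plus(3, 3), plus(e, e), plus(nil, b))), node(nil, node(plus(3, 3), plus(e, e), plus(nil, b)), nil)).
Delete trivial equation b = b.
Delete trivial equation nil = nil.
Bind T := node(node(nil, m, nil), node(nil, nil, node(plus(3, 3), plus(e, e), plus(nil, b))), node(nil, node(plus(3, 3), plus(e, e), plus(nil, b)), nil)); no other remaining equation mentions T.
Delete trivial equation node(m, m, m) = node(m, m, m).
No equations remain and no clash or occurs-check failure arose, so a unifier exists.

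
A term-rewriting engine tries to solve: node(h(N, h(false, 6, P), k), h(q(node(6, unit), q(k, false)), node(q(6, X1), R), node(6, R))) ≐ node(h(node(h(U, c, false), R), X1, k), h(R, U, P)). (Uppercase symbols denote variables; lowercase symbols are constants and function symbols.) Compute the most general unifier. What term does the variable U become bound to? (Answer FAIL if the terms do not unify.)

node(q(6, h(false, 6, node(6, q(node(6, unit), q(k, false))))), q(node(6, unit), q(k, false)))

Decompose node/2: h(N, h(false, 6, P), k) ≐ h(node(h(U, c, false), R), X1, k),  h(q(node(6, unit), q(k, false)), node(q(6, X1), R), node(6, R)) ≐ h(R, U, P).
Decompose h/3: N ≐ node(h(U, c, false), R),  h(false, 6, P) ≐ X1,  k ≐ k.
Bind N := node(h(U, c, false), R); no other remaining equation mentions N.
Bind X1 := h(false, 6, P); substituting into the one remaining equation that mentions X1 gives: h(q(node(6, unit), q(k, false)), node(q(6, h(false, 6, P)), R), node(6, R)) ≐ h(R, U, P).
Delete trivial equation k ≐ k.
Decompose h/3: q(node(6, unit), q(k, false)) ≐ R,  node(q(6, h(false, 6, P)), R) ≐ U,  node(6, R) ≐ P.
Bind R := q(node(6, unit), q(k, false)); substituting into the remaining equations gives: node(q(6, h(false, 6, P)), q(node(6, unit), q(k, false))) ≐ U,  node(6, q(node(6, unit), q(k, false))) ≐ P. Substituting into the earlier binding gives N := node(h(U, c, false), q(node(6, unit), q(k, false))).
Bind U := node(q(6, h(false, 6, P)), q(node(6, unit), q(k, false))); no other remaining equation mentions U. Substituting into the earlier binding gives N := node(h(node(q(6, h(false, 6, P)), q(node(6, unit), q(k, false))), c, false), q(node(6, unit), q(k, false))).
Bind P := node(6, q(node(6, unit), q(k, false))). Substituting into the earlier bindings gives N := node(h(node(q(6, h(false, 6, node(6, q(node(6, unit), q(k, false))))), q(node(6, unit), q(k, false))), c, false), q(node(6, unit), q(k, false))), X1 := h(false, 6, node(6, q(node(6, unit), q(k, false)))), U := node(q(6, h(false, 6, node(6, q(node(6, unit), q(k, false))))), q(node(6, unit), q(k, false))).
MGU = { N := node(h(node(q(6, h(false, 6, node(6, q(node(6, unit), q(k, false))))), q(node(6, unit), q(k, false))), c, false), q(node(6, unit), q(k, false))), X1 := h(false, 6, node(6, q(node(6, unit), q(k, false)))), R := q(node(6, unit), q(k, false)), U := node(q(6, h(false, 6, node(6, q(node(6, unit), q(k, false))))), q(node(6, unit), q(k, false))), P := node(6, q(node(6, unit), q(k, false))) }, so U := node(q(6, h(false, 6, node(6, q(node(6, unit), q(k, false))))), q(node(6, unit), q(k, false))).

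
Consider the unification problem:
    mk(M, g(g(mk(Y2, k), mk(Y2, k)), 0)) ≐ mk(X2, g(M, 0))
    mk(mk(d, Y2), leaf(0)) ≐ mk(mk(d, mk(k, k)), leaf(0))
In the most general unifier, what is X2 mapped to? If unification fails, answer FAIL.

g(mk(mk(k, k), k), mk(mk(k, k), k))

Decompose mk/2: M ≐ X2,  g(g(mk(Y2, k), mk(Y2, k)), 0) ≐ g(M, 0).
Bind M := X2; substituting into the one remaining equation that mentions M gives: g(g(mk(Y2, k), mk(Y2, k)), 0) ≐ g(X2, 0).
Decompose g/2: g(mk(Y2, k), mk(Y2, k)) ≐ X2,  0 ≐ 0.
Bind X2 := g(mk(Y2, k), mk(Y2, k)); no other remaining equation mentions X2. Substituting into the earlier binding gives M := g(mk(Y2, k), mk(Y2, k)).
Delete trivial equation 0 ≐ 0.
Decompose mk/2: mk(d, Y2) ≐ mk(d, mk(k, k)),  leaf(0) ≐ leaf(0).
Decompose mk/2: d ≐ d,  Y2 ≐ mk(k, k).
Delete trivial equation d ≐ d.
Bind Y2 := mk(k, k); no other remaining equation mentions Y2. Substituting into the earlier bindings gives M := g(mk(mk(k, k), k), mk(mk(k, k), k)), X2 := g(mk(mk(k, k), k), mk(mk(k, k), k)).
Delete trivial equation leaf(0) ≐ leaf(0).
MGU = { M -> g(mk(mk(k, k), k), mk(mk(k, k), k)), X2 -> g(mk(mk(k, k), k), mk(mk(k, k), k)), Y2 -> mk(k, k) }, so X2 -> g(mk(mk(k, k), k), mk(mk(k, k), k)).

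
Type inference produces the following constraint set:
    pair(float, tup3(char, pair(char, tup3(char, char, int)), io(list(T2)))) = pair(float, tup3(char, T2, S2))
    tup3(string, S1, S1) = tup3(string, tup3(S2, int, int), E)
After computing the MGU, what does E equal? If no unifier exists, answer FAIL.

tup3(io(list(pair(char, tup3(char, char, int)))), int, int)

Decompose pair/2: float = float,  tup3(char, pair(char, tup3(char, char, int)), io(list(T2))) = tup3(char, T2, S2).
Delete trivial equation float = float.
Decompose tup3/3: char = char,  pair(char, tup3(char, char, int)) = T2,  io(list(T2)) = S2.
Delete trivial equation char = char.
Bind T2 := pair(char, tup3(char, char, int)); substituting into the one remaining equation that mentions T2 gives: io(list(pair(char, tup3(char, char, int)))) = S2.
Bind S2 := io(list(pair(char, tup3(char, char, int)))); substituting into the remaining equation gives: tup3(string, S1, S1) = tup3(string, tup3(io(list(pair(char, tup3(char, char, int)))), int, int), E).
Decompose tup3/3: string = string,  S1 = tup3(io(list(pair(char, tup3(char, char, int)))), int, int),  S1 = E.
Delete trivial equation string = string.
Bind S1 := tup3(io(list(pair(char, tup3(char, char, int)))), int, int); substituting into the remaining equation gives: tup3(io(list(pair(char, tup3(char, char, int)))), int, int) = E.
Bind E := tup3(io(list(pair(char, tup3(char, char, int)))), int, int).
MGU = { T2 := pair(char, tup3(char, char, int)), S2 := io(list(pair(char, tup3(char, char, int)))), S1 := tup3(io(list(pair(char, tup3(char, char, int)))), int, int), E := tup3(io(list(pair(char, tup3(char, char, int)))), int, int) }, so E := tup3(io(list(pair(char, tup3(char, char, int)))), int, int).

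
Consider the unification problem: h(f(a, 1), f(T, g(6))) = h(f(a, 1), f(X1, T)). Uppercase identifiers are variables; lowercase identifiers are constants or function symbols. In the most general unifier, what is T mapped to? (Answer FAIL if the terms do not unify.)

Decompose h/2: f(a, 1) = f(a, 1),  f(T, g(6)) = f(X1, T).
Delete trivial equation f(a, 1) = f(a, 1).
Decompose f/2: T = X1,  g(6) = T.
Bind T := X1; substituting into the remaining equation gives: g(6) = X1.
Bind X1 := g(6). Substituting into the earlier binding gives T := g(6).
MGU = { T := g(6), X1 := g(6) }, so T := g(6).

g(6)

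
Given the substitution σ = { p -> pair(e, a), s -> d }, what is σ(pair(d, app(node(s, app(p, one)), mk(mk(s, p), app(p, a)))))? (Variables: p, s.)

Replace each occurrence of p with pair(e, a).
Replace each occurrence of s with d.
Result: pair(d, app(node(d, app(pair(e, a), one)), mk(mk(d, pair(e, a)), app(pair(e, a), a)))).

pair(d, app(node(d, app(pair(e, a), one)), mk(mk(d, pair(e, a)), app(pair(e, a), a))))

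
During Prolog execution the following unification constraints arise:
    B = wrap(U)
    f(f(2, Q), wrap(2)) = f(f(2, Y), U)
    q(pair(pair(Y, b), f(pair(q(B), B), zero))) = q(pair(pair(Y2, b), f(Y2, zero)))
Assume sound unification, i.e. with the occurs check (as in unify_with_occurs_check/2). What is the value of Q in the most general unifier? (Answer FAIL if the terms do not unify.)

pair(q(wrap(wrap(2))), wrap(wrap(2)))

Bind B := wrap(U); substituting into the one remaining equation that mentions B gives: q(pair(pair(Y, b), f(pair(q(wrap(U)), wrap(U)), zero))) = q(pair(pair(Y2, b), f(Y2, zero))).
Decompose f/2: f(2, Q) = f(2, Y),  wrap(2) = U.
Decompose f/2: 2 = 2,  Q = Y.
Delete trivial equation 2 = 2.
Bind Q := Y; no other remaining equation mentions Q.
Bind U := wrap(2); substituting into the remaining equation gives: q(pair(pair(Y, b), f(pair(q(wrap(wrap(2))), wrap(wrap(2))), zero))) = q(pair(pair(Y2, b), f(Y2, zero))). Substituting into the earlier binding gives B := wrap(wrap(2)).
Decompose q/1: pair(pair(Y, b), f(pair(q(wrap(wrap(2))), wrap(wrap(2))), zero)) = pair(pair(Y2, b), f(Y2, zero)).
Decompose pair/2: pair(Y, b) = pair(Y2, b),  f(pair(q(wrap(wrap(2))), wrap(wrap(2))), zero) = f(Y2, zero).
Decompose pair/2: Y = Y2,  b = b.
Bind Y := Y2; no other remaining equation mentions Y. Substituting into the earlier binding gives Q := Y2.
Delete trivial equation b = b.
Decompose f/2: pair(q(wrap(wrap(2))), wrap(wrap(2))) = Y2,  zero = zero.
Bind Y2 := pair(q(wrap(wrap(2))), wrap(wrap(2))); no other remaining equation mentions Y2. Substituting into the earlier bindings gives Q := pair(q(wrap(wrap(2))), wrap(wrap(2))), Y := pair(q(wrap(wrap(2))), wrap(wrap(2))).
Delete trivial equation zero = zero.
MGU = { B -> wrap(wrap(2)), Q -> pair(q(wrap(wrap(2))), wrap(wrap(2))), U -> wrap(2), Y -> pair(q(wrap(wrap(2))), wrap(wrap(2))), Y2 -> pair(q(wrap(wrap(2))), wrap(wrap(2))) }, so Q -> pair(q(wrap(wrap(2))), wrap(wrap(2))).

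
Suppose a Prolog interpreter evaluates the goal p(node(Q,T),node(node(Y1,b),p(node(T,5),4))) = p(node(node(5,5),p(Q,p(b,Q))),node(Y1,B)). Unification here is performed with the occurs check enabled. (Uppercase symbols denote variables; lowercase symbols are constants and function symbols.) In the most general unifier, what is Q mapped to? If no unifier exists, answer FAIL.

Decompose p/2: node(Q,T) = node(node(5,5),p(Q,p(b,Q))),  node(node(Y1,b),p(node(T,5),4)) = node(Y1,B).
Decompose node/2: Q = node(5,5),  T = p(Q,p(b,Q)).
Bind Q := node(5,5); substituting into the one remaining equation that mentions Q gives: T = p(node(5,5),p(b,node(5,5))).
Bind T := p(node(5,5),p(b,node(5,5))); substituting into the remaining equation gives: node(node(Y1,b),p(node(p(node(5,5),p(b,node(5,5))),5),4)) = node(Y1,B).
Decompose node/2: node(Y1,b) = Y1,  p(node(p(node(5,5),p(b,node(5,5))),5),4) = B.
Occurs check fails: Y1 occurs in node(Y1,b); the equation Y1 = node(Y1,b) has no finite solution.

FAIL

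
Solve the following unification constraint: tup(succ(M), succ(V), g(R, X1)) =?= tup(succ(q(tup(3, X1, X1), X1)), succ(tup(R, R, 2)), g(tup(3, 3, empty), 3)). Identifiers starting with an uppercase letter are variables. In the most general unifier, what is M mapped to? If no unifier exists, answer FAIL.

Decompose tup/3: succ(M) =?= succ(q(tup(3, X1, X1), X1)),  succ(V) =?= succ(tup(R, R, 2)),  g(R, X1) =?= g(tup(3, 3, empty), 3).
Decompose succ/1: M =?= q(tup(3, X1, X1), X1).
Bind M := q(tup(3, X1, X1), X1); no other remaining equation mentions M.
Decompose succ/1: V =?= tup(R, R, 2).
Bind V := tup(R, R, 2); no other remaining equation mentions V.
Decompose g/2: R =?= tup(3, 3, empty),  X1 =?= 3.
Bind R := tup(3, 3, empty); no other remaining equation mentions R. Substituting into the earlier binding gives V := tup(tup(3, 3, empty), tup(3, 3, empty), 2).
Bind X1 := 3. Substituting into the earlier binding gives M := q(tup(3, 3, 3), 3).
MGU = { M ↦ q(tup(3, 3, 3), 3), V ↦ tup(tup(3, 3, empty), tup(3, 3, empty), 2), R ↦ tup(3, 3, empty), X1 ↦ 3 }, so M ↦ q(tup(3, 3, 3), 3).

q(tup(3, 3, 3), 3)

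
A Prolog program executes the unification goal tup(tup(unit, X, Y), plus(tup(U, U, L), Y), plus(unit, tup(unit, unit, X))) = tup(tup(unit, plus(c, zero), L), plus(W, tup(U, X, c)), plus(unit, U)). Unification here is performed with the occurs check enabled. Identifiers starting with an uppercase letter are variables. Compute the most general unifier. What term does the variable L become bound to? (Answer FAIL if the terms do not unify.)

tup(tup(unit, unit, plus(c, zero)), plus(c, zero), c)

Decompose tup/3: tup(unit, X, Y) = tup(unit, plus(c, zero), L),  plus(tup(U, U, L), Y) = plus(W, tup(U, X, c)),  plus(unit, tup(unit, unit, X)) = plus(unit, U).
Decompose tup/3: unit = unit,  X = plus(c, zero),  Y = L.
Delete trivial equation unit = unit.
Bind X := plus(c, zero); substituting into the 2 remaining equations that mention X gives: plus(tup(U, U, L), Y) = plus(W, tup(U, plus(c, zero), c)),  plus(unit, tup(unit, unit, plus(c, zero))) = plus(unit, U).
Bind Y := L; substituting into the one remaining equation that mentions Y gives: plus(tup(U, U, L), L) = plus(W, tup(U, plus(c, zero), c)).
Decompose plus/2: tup(U, U, L) = W,  L = tup(U, plus(c, zero), c).
Bind W := tup(U, U, L); no other remaining equation mentions W.
Bind L := tup(U, plus(c, zero), c); no other remaining equation mentions L. Substituting into the earlier bindings gives Y := tup(U, plus(c, zero), c), W := tup(U, U, tup(U, plus(c, zero), c)).
Decompose plus/2: unit = unit,  tup(unit, unit, plus(c, zero)) = U.
Delete trivial equation unit = unit.
Bind U := tup(unit, unit, plus(c, zero)). Substituting into the earlier bindings gives Y := tup(tup(unit, unit, plus(c, zero)), plus(c, zero), c), W := tup(tup(unit, unit, plus(c, zero)), tup(unit, unit, plus(c, zero)), tup(tup(unit, unit, plus(c, zero)), plus(c, zero), c)), L := tup(tup(unit, unit, plus(c, zero)), plus(c, zero), c).
MGU = { X ↦ plus(c, zero), Y ↦ tup(tup(unit, unit, plus(c, zero)), plus(c, zero), c), W ↦ tup(tup(unit, unit, plus(c, zero)), tup(unit, unit, plus(c, zero)), tup(tup(unit, unit, plus(c, zero)), plus(c, zero), c)), L ↦ tup(tup(unit, unit, plus(c, zero)), plus(c, zero), c), U ↦ tup(unit, unit, plus(c, zero)) }, so L ↦ tup(tup(unit, unit, plus(c, zero)), plus(c, zero), c).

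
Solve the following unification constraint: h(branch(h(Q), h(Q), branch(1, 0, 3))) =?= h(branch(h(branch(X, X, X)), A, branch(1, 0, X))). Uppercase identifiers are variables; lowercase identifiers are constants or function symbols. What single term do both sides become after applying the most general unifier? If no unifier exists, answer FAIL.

Decompose h/1: branch(h(Q), h(Q), branch(1, 0, 3)) =?= branch(h(branch(X, X, X)), A, branch(1, 0, X)).
Decompose branch/3: h(Q) =?= h(branch(X, X, X)),  h(Q) =?= A,  branch(1, 0, 3) =?= branch(1, 0, X).
Decompose h/1: Q =?= branch(X, X, X).
Bind Q := branch(X, X, X); substituting into the one remaining equation that mentions Q gives: h(branch(X, X, X)) =?= A.
Bind A := h(branch(X, X, X)); no other remaining equation mentions A.
Decompose branch/3: 1 =?= 1,  0 =?= 0,  3 =?= X.
Delete trivial equation 1 =?= 1.
Delete trivial equation 0 =?= 0.
Bind X := 3. Substituting into the earlier bindings gives Q := branch(3, 3, 3), A := h(branch(3, 3, 3)).
Applying the MGU to either side gives h(branch(h(branch(3, 3, 3)), h(branch(3, 3, 3)), branch(1, 0, 3))).

h(branch(h(branch(3, 3, 3)), h(branch(3, 3, 3)), branch(1, 0, 3)))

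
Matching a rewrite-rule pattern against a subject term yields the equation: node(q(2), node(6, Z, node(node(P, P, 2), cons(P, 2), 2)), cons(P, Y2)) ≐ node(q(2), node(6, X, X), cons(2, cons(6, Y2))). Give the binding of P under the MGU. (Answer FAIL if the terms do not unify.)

FAIL

Decompose node/3: q(2) ≐ q(2),  node(6, Z, node(node(P, P, 2), cons(P, 2), 2)) ≐ node(6, X, X),  cons(P, Y2) ≐ cons(2, cons(6, Y2)).
Delete trivial equation q(2) ≐ q(2).
Decompose node/3: 6 ≐ 6,  Z ≐ X,  node(node(P, P, 2), cons(P, 2), 2) ≐ X.
Delete trivial equation 6 ≐ 6.
Bind Z := X; no other remaining equation mentions Z.
Bind X := node(node(P, P, 2), cons(P, 2), 2); no other remaining equation mentions X. Substituting into the earlier binding gives Z := node(node(P, P, 2), cons(P, 2), 2).
Decompose cons/2: P ≐ 2,  Y2 ≐ cons(6, Y2).
Bind P := 2; no other remaining equation mentions P. Substituting into the earlier bindings gives Z := node(node(2, 2, 2), cons(2, 2), 2), X := node(node(2, 2, 2), cons(2, 2), 2).
Occurs check fails: Y2 occurs in cons(6, Y2); the equation Y2 ≐ cons(6, Y2) has no finite solution.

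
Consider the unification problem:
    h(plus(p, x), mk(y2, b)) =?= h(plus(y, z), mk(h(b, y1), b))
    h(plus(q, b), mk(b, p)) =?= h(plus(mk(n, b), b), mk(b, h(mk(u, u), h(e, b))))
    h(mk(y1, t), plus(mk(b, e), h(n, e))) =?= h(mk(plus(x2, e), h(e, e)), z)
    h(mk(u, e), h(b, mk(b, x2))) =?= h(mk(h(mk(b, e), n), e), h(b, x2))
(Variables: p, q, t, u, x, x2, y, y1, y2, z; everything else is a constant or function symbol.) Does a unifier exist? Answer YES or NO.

NO

Decompose h/2: plus(p, x) =?= plus(y, z),  mk(y2, b) =?= mk(h(b, y1), b).
Decompose plus/2: p =?= y,  x =?= z.
Bind p := y; substituting into the one remaining equation that mentions p gives: h(plus(q, b), mk(b, y)) =?= h(plus(mk(n, b), b), mk(b, h(mk(u, u), h(e, b)))).
Bind x := z; no other remaining equation mentions x.
Decompose mk/2: y2 =?= h(b, y1),  b =?= b.
Bind y2 := h(b, y1); no other remaining equation mentions y2.
Delete trivial equation b =?= b.
Decompose h/2: plus(q, b) =?= plus(mk(n, b), b),  mk(b, y) =?= mk(b, h(mk(u, u), h(e, b))).
Decompose plus/2: q =?= mk(n, b),  b =?= b.
Bind q := mk(n, b); no other remaining equation mentions q.
Delete trivial equation b =?= b.
Decompose mk/2: b =?= b,  y =?= h(mk(u, u), h(e, b)).
Delete trivial equation b =?= b.
Bind y := h(mk(u, u), h(e, b)); no other remaining equation mentions y. Substituting into the earlier binding gives p := h(mk(u, u), h(e, b)).
Decompose h/2: mk(y1, t) =?= mk(plus(x2, e), h(e, e)),  plus(mk(b, e), h(n, e)) =?= z.
Decompose mk/2: y1 =?= plus(x2, e),  t =?= h(e, e).
Bind y1 := plus(x2, e); no other remaining equation mentions y1. Substituting into the earlier binding gives y2 := h(b, plus(x2, e)).
Bind t := h(e, e); no other remaining equation mentions t.
Bind z := plus(mk(b, e), h(n, e)); no other remaining equation mentions z. Substituting into the earlier binding gives x := plus(mk(b, e), h(n, e)).
Decompose h/2: mk(u, e) =?= mk(h(mk(b, e), n), e),  h(b, mk(b, x2)) =?= h(b, x2).
Decompose mk/2: u =?= h(mk(b, e), n),  e =?= e.
Bind u := h(mk(b, e), n); no other remaining equation mentions u. Substituting into the earlier bindings gives p := h(mk(h(mk(b, e), n), h(mk(b, e), n)), h(e, b)), y := h(mk(h(mk(b, e), n), h(mk(b, e), n)), h(e, b)).
Delete trivial equation e =?= e.
Decompose h/2: b =?= b,  mk(b, x2) =?= x2.
Delete trivial equation b =?= b.
Occurs check fails: x2 occurs in mk(b, x2); the equation x2 =?= mk(b, x2) has no finite solution.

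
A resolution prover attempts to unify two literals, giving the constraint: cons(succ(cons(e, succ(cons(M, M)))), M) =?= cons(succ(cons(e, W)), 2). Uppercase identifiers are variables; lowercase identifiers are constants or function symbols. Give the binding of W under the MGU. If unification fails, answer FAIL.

Decompose cons/2: succ(cons(e, succ(cons(M, M)))) =?= succ(cons(e, W)),  M =?= 2.
Decompose succ/1: cons(e, succ(cons(M, M))) =?= cons(e, W).
Decompose cons/2: e =?= e,  succ(cons(M, M)) =?= W.
Delete trivial equation e =?= e.
Bind W := succ(cons(M, M)); no other remaining equation mentions W.
Bind M := 2. Substituting into the earlier binding gives W := succ(cons(2, 2)).
MGU = { W := succ(cons(2, 2)), M := 2 }, so W := succ(cons(2, 2)).

succ(cons(2, 2))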